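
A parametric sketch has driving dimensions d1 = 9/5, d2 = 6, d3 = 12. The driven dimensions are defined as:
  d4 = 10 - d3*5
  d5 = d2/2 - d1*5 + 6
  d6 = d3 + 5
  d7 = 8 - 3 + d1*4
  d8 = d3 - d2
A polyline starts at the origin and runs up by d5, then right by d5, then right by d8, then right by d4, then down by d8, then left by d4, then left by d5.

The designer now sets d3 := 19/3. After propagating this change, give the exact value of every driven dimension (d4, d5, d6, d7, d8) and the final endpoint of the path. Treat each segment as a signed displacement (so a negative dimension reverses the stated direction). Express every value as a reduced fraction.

Apply edit: d3 := 19/3
  d4 = 10 - d3*5 = -65/3
  d5 = d2/2 - d1*5 + 6 = 0
  d6 = d3 + 5 = 34/3
  d7 = 8 - 3 + d1*4 = 61/5
  d8 = d3 - d2 = 1/3
Walk from origin (0, 0):
  seg 1: up by d5 = 0 → (0, 0)
  seg 2: right by d5 = 0 → (0, 0)
  seg 3: right by d8 = 1/3 → (1/3, 0)
  seg 4: right by d4 = -65/3 → (-64/3, 0)
  seg 5: down by d8 = 1/3 → (-64/3, -1/3)
  seg 6: left by d4 = -65/3 → (1/3, -1/3)
  seg 7: left by d5 = 0 → (1/3, -1/3)

d4 = -65/3
d5 = 0
d6 = 34/3
d7 = 61/5
d8 = 1/3
endpoint = (1/3, -1/3)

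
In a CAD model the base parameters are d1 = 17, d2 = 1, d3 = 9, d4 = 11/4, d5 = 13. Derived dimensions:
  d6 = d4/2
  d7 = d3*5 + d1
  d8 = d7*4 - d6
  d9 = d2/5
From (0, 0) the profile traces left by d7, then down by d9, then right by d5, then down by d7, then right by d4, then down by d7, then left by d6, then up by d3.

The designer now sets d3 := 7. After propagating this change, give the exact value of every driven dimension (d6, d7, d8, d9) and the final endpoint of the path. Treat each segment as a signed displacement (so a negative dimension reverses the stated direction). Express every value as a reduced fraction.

d6 = 11/8
d7 = 52
d8 = 1653/8
d9 = 1/5
endpoint = (-301/8, -486/5)

Apply edit: d3 := 7
  d6 = d4/2 = 11/8
  d7 = d3*5 + d1 = 52
  d8 = d7*4 - d6 = 1653/8
  d9 = d2/5 = 1/5
Walk from origin (0, 0):
  seg 1: left by d7 = 52 → (-52, 0)
  seg 2: down by d9 = 1/5 → (-52, -1/5)
  seg 3: right by d5 = 13 → (-39, -1/5)
  seg 4: down by d7 = 52 → (-39, -261/5)
  seg 5: right by d4 = 11/4 → (-145/4, -261/5)
  seg 6: down by d7 = 52 → (-145/4, -521/5)
  seg 7: left by d6 = 11/8 → (-301/8, -521/5)
  seg 8: up by d3 = 7 → (-301/8, -486/5)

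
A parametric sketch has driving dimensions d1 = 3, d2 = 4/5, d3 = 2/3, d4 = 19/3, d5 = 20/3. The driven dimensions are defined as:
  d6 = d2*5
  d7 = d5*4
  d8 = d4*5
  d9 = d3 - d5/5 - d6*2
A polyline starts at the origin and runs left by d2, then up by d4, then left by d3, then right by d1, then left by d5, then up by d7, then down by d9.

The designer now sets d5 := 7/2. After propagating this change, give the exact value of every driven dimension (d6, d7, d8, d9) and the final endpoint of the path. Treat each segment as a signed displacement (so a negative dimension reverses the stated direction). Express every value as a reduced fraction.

Apply edit: d5 := 7/2
  d6 = d2*5 = 4
  d7 = d5*4 = 14
  d8 = d4*5 = 95/3
  d9 = d3 - d5/5 - d6*2 = -241/30
Walk from origin (0, 0):
  seg 1: left by d2 = 4/5 → (-4/5, 0)
  seg 2: up by d4 = 19/3 → (-4/5, 19/3)
  seg 3: left by d3 = 2/3 → (-22/15, 19/3)
  seg 4: right by d1 = 3 → (23/15, 19/3)
  seg 5: left by d5 = 7/2 → (-59/30, 19/3)
  seg 6: up by d7 = 14 → (-59/30, 61/3)
  seg 7: down by d9 = -241/30 → (-59/30, 851/30)

d6 = 4
d7 = 14
d8 = 95/3
d9 = -241/30
endpoint = (-59/30, 851/30)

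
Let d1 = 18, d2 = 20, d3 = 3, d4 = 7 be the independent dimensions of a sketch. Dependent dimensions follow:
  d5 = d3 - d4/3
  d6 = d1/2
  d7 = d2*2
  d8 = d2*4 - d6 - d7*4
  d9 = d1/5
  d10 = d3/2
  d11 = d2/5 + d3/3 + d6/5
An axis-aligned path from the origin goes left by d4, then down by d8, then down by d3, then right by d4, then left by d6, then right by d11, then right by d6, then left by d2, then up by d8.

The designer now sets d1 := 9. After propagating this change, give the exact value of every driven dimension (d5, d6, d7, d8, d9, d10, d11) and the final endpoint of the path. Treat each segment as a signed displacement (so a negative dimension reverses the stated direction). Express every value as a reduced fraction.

d5 = 2/3
d6 = 9/2
d7 = 40
d8 = -169/2
d9 = 9/5
d10 = 3/2
d11 = 59/10
endpoint = (-141/10, -3)

Apply edit: d1 := 9
  d5 = d3 - d4/3 = 2/3
  d6 = d1/2 = 9/2
  d7 = d2*2 = 40
  d8 = d2*4 - d6 - d7*4 = -169/2
  d9 = d1/5 = 9/5
  d10 = d3/2 = 3/2
  d11 = d2/5 + d3/3 + d6/5 = 59/10
Walk from origin (0, 0):
  seg 1: left by d4 = 7 → (-7, 0)
  seg 2: down by d8 = -169/2 → (-7, 169/2)
  seg 3: down by d3 = 3 → (-7, 163/2)
  seg 4: right by d4 = 7 → (0, 163/2)
  seg 5: left by d6 = 9/2 → (-9/2, 163/2)
  seg 6: right by d11 = 59/10 → (7/5, 163/2)
  seg 7: right by d6 = 9/2 → (59/10, 163/2)
  seg 8: left by d2 = 20 → (-141/10, 163/2)
  seg 9: up by d8 = -169/2 → (-141/10, -3)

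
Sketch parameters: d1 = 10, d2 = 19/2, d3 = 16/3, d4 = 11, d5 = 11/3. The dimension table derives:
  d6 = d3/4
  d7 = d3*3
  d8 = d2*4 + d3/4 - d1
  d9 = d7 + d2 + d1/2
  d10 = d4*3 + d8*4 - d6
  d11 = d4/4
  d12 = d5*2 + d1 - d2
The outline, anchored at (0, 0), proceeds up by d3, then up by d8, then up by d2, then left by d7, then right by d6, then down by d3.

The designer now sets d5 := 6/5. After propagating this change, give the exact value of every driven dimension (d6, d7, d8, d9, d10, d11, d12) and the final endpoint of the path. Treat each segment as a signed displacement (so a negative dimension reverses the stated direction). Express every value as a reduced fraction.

Apply edit: d5 := 6/5
  d6 = d3/4 = 4/3
  d7 = d3*3 = 16
  d8 = d2*4 + d3/4 - d1 = 88/3
  d9 = d7 + d2 + d1/2 = 61/2
  d10 = d4*3 + d8*4 - d6 = 149
  d11 = d4/4 = 11/4
  d12 = d5*2 + d1 - d2 = 29/10
Walk from origin (0, 0):
  seg 1: up by d3 = 16/3 → (0, 16/3)
  seg 2: up by d8 = 88/3 → (0, 104/3)
  seg 3: up by d2 = 19/2 → (0, 265/6)
  seg 4: left by d7 = 16 → (-16, 265/6)
  seg 5: right by d6 = 4/3 → (-44/3, 265/6)
  seg 6: down by d3 = 16/3 → (-44/3, 233/6)

d6 = 4/3
d7 = 16
d8 = 88/3
d9 = 61/2
d10 = 149
d11 = 11/4
d12 = 29/10
endpoint = (-44/3, 233/6)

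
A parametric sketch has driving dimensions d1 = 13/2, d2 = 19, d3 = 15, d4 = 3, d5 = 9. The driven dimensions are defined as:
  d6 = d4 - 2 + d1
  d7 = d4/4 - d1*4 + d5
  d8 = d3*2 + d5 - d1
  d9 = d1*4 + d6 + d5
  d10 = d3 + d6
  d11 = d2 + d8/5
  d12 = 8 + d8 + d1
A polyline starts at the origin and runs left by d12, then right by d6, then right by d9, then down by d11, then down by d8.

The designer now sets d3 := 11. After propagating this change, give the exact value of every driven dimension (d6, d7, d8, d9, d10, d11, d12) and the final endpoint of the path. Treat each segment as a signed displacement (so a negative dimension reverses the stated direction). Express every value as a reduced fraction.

Apply edit: d3 := 11
  d6 = d4 - 2 + d1 = 15/2
  d7 = d4/4 - d1*4 + d5 = -65/4
  d8 = d3*2 + d5 - d1 = 49/2
  d9 = d1*4 + d6 + d5 = 85/2
  d10 = d3 + d6 = 37/2
  d11 = d2 + d8/5 = 239/10
  d12 = 8 + d8 + d1 = 39
Walk from origin (0, 0):
  seg 1: left by d12 = 39 → (-39, 0)
  seg 2: right by d6 = 15/2 → (-63/2, 0)
  seg 3: right by d9 = 85/2 → (11, 0)
  seg 4: down by d11 = 239/10 → (11, -239/10)
  seg 5: down by d8 = 49/2 → (11, -242/5)

d6 = 15/2
d7 = -65/4
d8 = 49/2
d9 = 85/2
d10 = 37/2
d11 = 239/10
d12 = 39
endpoint = (11, -242/5)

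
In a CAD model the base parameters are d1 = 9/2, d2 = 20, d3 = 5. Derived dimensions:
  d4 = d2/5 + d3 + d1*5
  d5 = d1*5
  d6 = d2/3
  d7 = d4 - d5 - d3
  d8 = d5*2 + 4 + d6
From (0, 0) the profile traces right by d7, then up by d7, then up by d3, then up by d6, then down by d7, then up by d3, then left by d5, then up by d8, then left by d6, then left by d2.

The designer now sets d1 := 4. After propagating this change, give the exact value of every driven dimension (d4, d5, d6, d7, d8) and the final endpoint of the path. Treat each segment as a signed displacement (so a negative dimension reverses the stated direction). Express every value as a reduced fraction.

Apply edit: d1 := 4
  d4 = d2/5 + d3 + d1*5 = 29
  d5 = d1*5 = 20
  d6 = d2/3 = 20/3
  d7 = d4 - d5 - d3 = 4
  d8 = d5*2 + 4 + d6 = 152/3
Walk from origin (0, 0):
  seg 1: right by d7 = 4 → (4, 0)
  seg 2: up by d7 = 4 → (4, 4)
  seg 3: up by d3 = 5 → (4, 9)
  seg 4: up by d6 = 20/3 → (4, 47/3)
  seg 5: down by d7 = 4 → (4, 35/3)
  seg 6: up by d3 = 5 → (4, 50/3)
  seg 7: left by d5 = 20 → (-16, 50/3)
  seg 8: up by d8 = 152/3 → (-16, 202/3)
  seg 9: left by d6 = 20/3 → (-68/3, 202/3)
  seg 10: left by d2 = 20 → (-128/3, 202/3)

d4 = 29
d5 = 20
d6 = 20/3
d7 = 4
d8 = 152/3
endpoint = (-128/3, 202/3)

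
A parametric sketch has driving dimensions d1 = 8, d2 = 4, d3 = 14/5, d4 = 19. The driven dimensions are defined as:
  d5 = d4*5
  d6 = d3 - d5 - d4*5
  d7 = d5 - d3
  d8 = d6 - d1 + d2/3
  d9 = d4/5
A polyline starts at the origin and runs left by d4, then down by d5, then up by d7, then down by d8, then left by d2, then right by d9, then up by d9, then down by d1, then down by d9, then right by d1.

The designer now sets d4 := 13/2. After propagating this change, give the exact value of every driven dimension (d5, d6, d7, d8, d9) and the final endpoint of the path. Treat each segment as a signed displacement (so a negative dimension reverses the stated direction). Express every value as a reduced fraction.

d5 = 65/2
d6 = -311/5
d7 = 297/10
d8 = -1033/15
d9 = 13/10
endpoint = (-6/5, 871/15)

Apply edit: d4 := 13/2
  d5 = d4*5 = 65/2
  d6 = d3 - d5 - d4*5 = -311/5
  d7 = d5 - d3 = 297/10
  d8 = d6 - d1 + d2/3 = -1033/15
  d9 = d4/5 = 13/10
Walk from origin (0, 0):
  seg 1: left by d4 = 13/2 → (-13/2, 0)
  seg 2: down by d5 = 65/2 → (-13/2, -65/2)
  seg 3: up by d7 = 297/10 → (-13/2, -14/5)
  seg 4: down by d8 = -1033/15 → (-13/2, 991/15)
  seg 5: left by d2 = 4 → (-21/2, 991/15)
  seg 6: right by d9 = 13/10 → (-46/5, 991/15)
  seg 7: up by d9 = 13/10 → (-46/5, 2021/30)
  seg 8: down by d1 = 8 → (-46/5, 1781/30)
  seg 9: down by d9 = 13/10 → (-46/5, 871/15)
  seg 10: right by d1 = 8 → (-6/5, 871/15)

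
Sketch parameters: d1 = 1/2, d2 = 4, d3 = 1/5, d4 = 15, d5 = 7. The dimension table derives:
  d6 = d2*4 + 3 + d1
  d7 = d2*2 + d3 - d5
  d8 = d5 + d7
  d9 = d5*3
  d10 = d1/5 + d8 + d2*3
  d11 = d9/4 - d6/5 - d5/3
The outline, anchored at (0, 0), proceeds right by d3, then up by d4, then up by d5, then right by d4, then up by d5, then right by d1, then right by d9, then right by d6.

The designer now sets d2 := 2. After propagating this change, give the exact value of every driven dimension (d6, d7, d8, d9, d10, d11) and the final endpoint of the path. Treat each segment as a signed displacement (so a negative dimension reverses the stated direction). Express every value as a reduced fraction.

d6 = 23/2
d7 = -14/5
d8 = 21/5
d9 = 21
d10 = 103/10
d11 = 37/60
endpoint = (241/5, 29)

Apply edit: d2 := 2
  d6 = d2*4 + 3 + d1 = 23/2
  d7 = d2*2 + d3 - d5 = -14/5
  d8 = d5 + d7 = 21/5
  d9 = d5*3 = 21
  d10 = d1/5 + d8 + d2*3 = 103/10
  d11 = d9/4 - d6/5 - d5/3 = 37/60
Walk from origin (0, 0):
  seg 1: right by d3 = 1/5 → (1/5, 0)
  seg 2: up by d4 = 15 → (1/5, 15)
  seg 3: up by d5 = 7 → (1/5, 22)
  seg 4: right by d4 = 15 → (76/5, 22)
  seg 5: up by d5 = 7 → (76/5, 29)
  seg 6: right by d1 = 1/2 → (157/10, 29)
  seg 7: right by d9 = 21 → (367/10, 29)
  seg 8: right by d6 = 23/2 → (241/5, 29)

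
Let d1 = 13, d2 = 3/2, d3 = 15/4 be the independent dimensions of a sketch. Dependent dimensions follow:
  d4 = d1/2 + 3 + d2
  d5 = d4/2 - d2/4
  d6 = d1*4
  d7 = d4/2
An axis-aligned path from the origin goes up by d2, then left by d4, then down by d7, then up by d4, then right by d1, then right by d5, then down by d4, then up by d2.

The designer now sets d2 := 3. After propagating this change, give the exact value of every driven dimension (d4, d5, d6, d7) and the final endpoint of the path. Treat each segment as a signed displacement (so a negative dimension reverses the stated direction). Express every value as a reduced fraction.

Apply edit: d2 := 3
  d4 = d1/2 + 3 + d2 = 25/2
  d5 = d4/2 - d2/4 = 11/2
  d6 = d1*4 = 52
  d7 = d4/2 = 25/4
Walk from origin (0, 0):
  seg 1: up by d2 = 3 → (0, 3)
  seg 2: left by d4 = 25/2 → (-25/2, 3)
  seg 3: down by d7 = 25/4 → (-25/2, -13/4)
  seg 4: up by d4 = 25/2 → (-25/2, 37/4)
  seg 5: right by d1 = 13 → (1/2, 37/4)
  seg 6: right by d5 = 11/2 → (6, 37/4)
  seg 7: down by d4 = 25/2 → (6, -13/4)
  seg 8: up by d2 = 3 → (6, -1/4)

d4 = 25/2
d5 = 11/2
d6 = 52
d7 = 25/4
endpoint = (6, -1/4)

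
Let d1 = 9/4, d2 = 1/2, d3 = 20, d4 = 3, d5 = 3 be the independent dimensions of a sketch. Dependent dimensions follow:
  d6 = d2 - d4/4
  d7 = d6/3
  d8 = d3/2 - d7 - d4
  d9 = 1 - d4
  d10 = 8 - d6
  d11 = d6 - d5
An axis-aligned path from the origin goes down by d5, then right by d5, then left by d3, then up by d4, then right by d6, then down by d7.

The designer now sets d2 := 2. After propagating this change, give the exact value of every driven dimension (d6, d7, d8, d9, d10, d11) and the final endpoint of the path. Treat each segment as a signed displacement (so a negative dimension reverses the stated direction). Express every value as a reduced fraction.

d6 = 5/4
d7 = 5/12
d8 = 79/12
d9 = -2
d10 = 27/4
d11 = -7/4
endpoint = (-63/4, -5/12)

Apply edit: d2 := 2
  d6 = d2 - d4/4 = 5/4
  d7 = d6/3 = 5/12
  d8 = d3/2 - d7 - d4 = 79/12
  d9 = 1 - d4 = -2
  d10 = 8 - d6 = 27/4
  d11 = d6 - d5 = -7/4
Walk from origin (0, 0):
  seg 1: down by d5 = 3 → (0, -3)
  seg 2: right by d5 = 3 → (3, -3)
  seg 3: left by d3 = 20 → (-17, -3)
  seg 4: up by d4 = 3 → (-17, 0)
  seg 5: right by d6 = 5/4 → (-63/4, 0)
  seg 6: down by d7 = 5/12 → (-63/4, -5/12)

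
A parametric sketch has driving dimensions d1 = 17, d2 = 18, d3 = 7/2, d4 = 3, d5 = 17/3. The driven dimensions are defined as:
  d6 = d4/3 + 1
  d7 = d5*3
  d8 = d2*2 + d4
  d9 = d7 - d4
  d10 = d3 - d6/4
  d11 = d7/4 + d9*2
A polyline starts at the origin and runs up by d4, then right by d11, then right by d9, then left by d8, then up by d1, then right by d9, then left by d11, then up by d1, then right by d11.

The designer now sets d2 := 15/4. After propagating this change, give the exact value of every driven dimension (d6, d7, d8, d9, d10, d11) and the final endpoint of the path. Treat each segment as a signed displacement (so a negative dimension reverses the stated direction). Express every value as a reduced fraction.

d6 = 2
d7 = 17
d8 = 21/2
d9 = 14
d10 = 3
d11 = 129/4
endpoint = (199/4, 37)

Apply edit: d2 := 15/4
  d6 = d4/3 + 1 = 2
  d7 = d5*3 = 17
  d8 = d2*2 + d4 = 21/2
  d9 = d7 - d4 = 14
  d10 = d3 - d6/4 = 3
  d11 = d7/4 + d9*2 = 129/4
Walk from origin (0, 0):
  seg 1: up by d4 = 3 → (0, 3)
  seg 2: right by d11 = 129/4 → (129/4, 3)
  seg 3: right by d9 = 14 → (185/4, 3)
  seg 4: left by d8 = 21/2 → (143/4, 3)
  seg 5: up by d1 = 17 → (143/4, 20)
  seg 6: right by d9 = 14 → (199/4, 20)
  seg 7: left by d11 = 129/4 → (35/2, 20)
  seg 8: up by d1 = 17 → (35/2, 37)
  seg 9: right by d11 = 129/4 → (199/4, 37)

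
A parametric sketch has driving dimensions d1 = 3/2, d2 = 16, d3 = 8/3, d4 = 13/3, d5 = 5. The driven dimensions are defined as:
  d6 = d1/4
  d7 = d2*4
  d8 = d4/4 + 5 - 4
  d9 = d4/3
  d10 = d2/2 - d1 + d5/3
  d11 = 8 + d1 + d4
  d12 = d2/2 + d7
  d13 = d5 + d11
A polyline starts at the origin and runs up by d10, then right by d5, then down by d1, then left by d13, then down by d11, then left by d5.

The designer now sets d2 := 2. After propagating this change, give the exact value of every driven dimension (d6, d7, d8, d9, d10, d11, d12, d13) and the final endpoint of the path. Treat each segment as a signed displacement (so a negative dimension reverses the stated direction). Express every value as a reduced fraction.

d6 = 3/8
d7 = 8
d8 = 25/12
d9 = 13/9
d10 = 7/6
d11 = 83/6
d12 = 9
d13 = 113/6
endpoint = (-113/6, -85/6)

Apply edit: d2 := 2
  d6 = d1/4 = 3/8
  d7 = d2*4 = 8
  d8 = d4/4 + 5 - 4 = 25/12
  d9 = d4/3 = 13/9
  d10 = d2/2 - d1 + d5/3 = 7/6
  d11 = 8 + d1 + d4 = 83/6
  d12 = d2/2 + d7 = 9
  d13 = d5 + d11 = 113/6
Walk from origin (0, 0):
  seg 1: up by d10 = 7/6 → (0, 7/6)
  seg 2: right by d5 = 5 → (5, 7/6)
  seg 3: down by d1 = 3/2 → (5, -1/3)
  seg 4: left by d13 = 113/6 → (-83/6, -1/3)
  seg 5: down by d11 = 83/6 → (-83/6, -85/6)
  seg 6: left by d5 = 5 → (-113/6, -85/6)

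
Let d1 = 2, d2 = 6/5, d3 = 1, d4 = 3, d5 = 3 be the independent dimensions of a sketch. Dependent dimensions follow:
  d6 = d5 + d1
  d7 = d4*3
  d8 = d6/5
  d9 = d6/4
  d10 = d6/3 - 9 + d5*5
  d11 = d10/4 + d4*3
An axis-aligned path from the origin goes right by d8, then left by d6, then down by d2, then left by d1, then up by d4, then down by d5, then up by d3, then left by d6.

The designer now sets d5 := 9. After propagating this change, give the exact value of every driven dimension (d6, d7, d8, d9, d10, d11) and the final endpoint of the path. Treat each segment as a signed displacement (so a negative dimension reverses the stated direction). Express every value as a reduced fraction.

Apply edit: d5 := 9
  d6 = d5 + d1 = 11
  d7 = d4*3 = 9
  d8 = d6/5 = 11/5
  d9 = d6/4 = 11/4
  d10 = d6/3 - 9 + d5*5 = 119/3
  d11 = d10/4 + d4*3 = 227/12
Walk from origin (0, 0):
  seg 1: right by d8 = 11/5 → (11/5, 0)
  seg 2: left by d6 = 11 → (-44/5, 0)
  seg 3: down by d2 = 6/5 → (-44/5, -6/5)
  seg 4: left by d1 = 2 → (-54/5, -6/5)
  seg 5: up by d4 = 3 → (-54/5, 9/5)
  seg 6: down by d5 = 9 → (-54/5, -36/5)
  seg 7: up by d3 = 1 → (-54/5, -31/5)
  seg 8: left by d6 = 11 → (-109/5, -31/5)

d6 = 11
d7 = 9
d8 = 11/5
d9 = 11/4
d10 = 119/3
d11 = 227/12
endpoint = (-109/5, -31/5)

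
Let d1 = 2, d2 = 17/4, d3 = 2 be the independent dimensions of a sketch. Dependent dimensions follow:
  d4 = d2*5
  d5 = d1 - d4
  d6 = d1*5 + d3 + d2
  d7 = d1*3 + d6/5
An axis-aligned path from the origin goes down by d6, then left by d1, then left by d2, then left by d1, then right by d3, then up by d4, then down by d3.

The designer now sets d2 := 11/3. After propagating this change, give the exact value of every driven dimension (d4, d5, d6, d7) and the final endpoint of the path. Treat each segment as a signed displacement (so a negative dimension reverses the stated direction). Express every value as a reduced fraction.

Apply edit: d2 := 11/3
  d4 = d2*5 = 55/3
  d5 = d1 - d4 = -49/3
  d6 = d1*5 + d3 + d2 = 47/3
  d7 = d1*3 + d6/5 = 137/15
Walk from origin (0, 0):
  seg 1: down by d6 = 47/3 → (0, -47/3)
  seg 2: left by d1 = 2 → (-2, -47/3)
  seg 3: left by d2 = 11/3 → (-17/3, -47/3)
  seg 4: left by d1 = 2 → (-23/3, -47/3)
  seg 5: right by d3 = 2 → (-17/3, -47/3)
  seg 6: up by d4 = 55/3 → (-17/3, 8/3)
  seg 7: down by d3 = 2 → (-17/3, 2/3)

d4 = 55/3
d5 = -49/3
d6 = 47/3
d7 = 137/15
endpoint = (-17/3, 2/3)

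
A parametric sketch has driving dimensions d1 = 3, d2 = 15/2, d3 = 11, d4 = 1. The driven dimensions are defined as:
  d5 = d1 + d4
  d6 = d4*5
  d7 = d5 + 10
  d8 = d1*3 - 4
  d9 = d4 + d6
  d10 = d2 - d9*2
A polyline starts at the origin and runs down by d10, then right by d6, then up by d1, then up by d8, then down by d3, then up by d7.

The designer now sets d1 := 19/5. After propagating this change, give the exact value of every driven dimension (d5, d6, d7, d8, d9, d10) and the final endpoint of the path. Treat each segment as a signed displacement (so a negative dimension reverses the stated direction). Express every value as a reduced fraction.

d5 = 24/5
d6 = 5
d7 = 74/5
d8 = 37/5
d9 = 6
d10 = -9/2
endpoint = (5, 39/2)

Apply edit: d1 := 19/5
  d5 = d1 + d4 = 24/5
  d6 = d4*5 = 5
  d7 = d5 + 10 = 74/5
  d8 = d1*3 - 4 = 37/5
  d9 = d4 + d6 = 6
  d10 = d2 - d9*2 = -9/2
Walk from origin (0, 0):
  seg 1: down by d10 = -9/2 → (0, 9/2)
  seg 2: right by d6 = 5 → (5, 9/2)
  seg 3: up by d1 = 19/5 → (5, 83/10)
  seg 4: up by d8 = 37/5 → (5, 157/10)
  seg 5: down by d3 = 11 → (5, 47/10)
  seg 6: up by d7 = 74/5 → (5, 39/2)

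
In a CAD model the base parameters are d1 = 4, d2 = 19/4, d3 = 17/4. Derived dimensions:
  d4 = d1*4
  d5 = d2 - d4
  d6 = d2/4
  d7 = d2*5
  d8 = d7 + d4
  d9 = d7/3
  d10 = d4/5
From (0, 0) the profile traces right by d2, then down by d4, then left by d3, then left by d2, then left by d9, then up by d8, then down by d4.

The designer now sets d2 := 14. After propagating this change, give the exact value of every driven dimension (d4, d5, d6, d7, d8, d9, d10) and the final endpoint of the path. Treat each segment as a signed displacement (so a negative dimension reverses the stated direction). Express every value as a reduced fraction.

Apply edit: d2 := 14
  d4 = d1*4 = 16
  d5 = d2 - d4 = -2
  d6 = d2/4 = 7/2
  d7 = d2*5 = 70
  d8 = d7 + d4 = 86
  d9 = d7/3 = 70/3
  d10 = d4/5 = 16/5
Walk from origin (0, 0):
  seg 1: right by d2 = 14 → (14, 0)
  seg 2: down by d4 = 16 → (14, -16)
  seg 3: left by d3 = 17/4 → (39/4, -16)
  seg 4: left by d2 = 14 → (-17/4, -16)
  seg 5: left by d9 = 70/3 → (-331/12, -16)
  seg 6: up by d8 = 86 → (-331/12, 70)
  seg 7: down by d4 = 16 → (-331/12, 54)

d4 = 16
d5 = -2
d6 = 7/2
d7 = 70
d8 = 86
d9 = 70/3
d10 = 16/5
endpoint = (-331/12, 54)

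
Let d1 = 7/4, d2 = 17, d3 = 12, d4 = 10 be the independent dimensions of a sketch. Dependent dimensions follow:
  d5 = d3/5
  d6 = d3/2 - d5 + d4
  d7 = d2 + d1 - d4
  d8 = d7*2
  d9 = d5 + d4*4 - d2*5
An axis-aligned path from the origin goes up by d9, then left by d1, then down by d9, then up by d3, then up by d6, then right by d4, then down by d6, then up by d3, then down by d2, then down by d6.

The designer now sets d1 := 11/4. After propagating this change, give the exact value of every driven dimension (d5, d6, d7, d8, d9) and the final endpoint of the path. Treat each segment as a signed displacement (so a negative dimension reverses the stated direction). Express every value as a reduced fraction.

d5 = 12/5
d6 = 68/5
d7 = 39/4
d8 = 39/2
d9 = -213/5
endpoint = (29/4, -33/5)

Apply edit: d1 := 11/4
  d5 = d3/5 = 12/5
  d6 = d3/2 - d5 + d4 = 68/5
  d7 = d2 + d1 - d4 = 39/4
  d8 = d7*2 = 39/2
  d9 = d5 + d4*4 - d2*5 = -213/5
Walk from origin (0, 0):
  seg 1: up by d9 = -213/5 → (0, -213/5)
  seg 2: left by d1 = 11/4 → (-11/4, -213/5)
  seg 3: down by d9 = -213/5 → (-11/4, 0)
  seg 4: up by d3 = 12 → (-11/4, 12)
  seg 5: up by d6 = 68/5 → (-11/4, 128/5)
  seg 6: right by d4 = 10 → (29/4, 128/5)
  seg 7: down by d6 = 68/5 → (29/4, 12)
  seg 8: up by d3 = 12 → (29/4, 24)
  seg 9: down by d2 = 17 → (29/4, 7)
  seg 10: down by d6 = 68/5 → (29/4, -33/5)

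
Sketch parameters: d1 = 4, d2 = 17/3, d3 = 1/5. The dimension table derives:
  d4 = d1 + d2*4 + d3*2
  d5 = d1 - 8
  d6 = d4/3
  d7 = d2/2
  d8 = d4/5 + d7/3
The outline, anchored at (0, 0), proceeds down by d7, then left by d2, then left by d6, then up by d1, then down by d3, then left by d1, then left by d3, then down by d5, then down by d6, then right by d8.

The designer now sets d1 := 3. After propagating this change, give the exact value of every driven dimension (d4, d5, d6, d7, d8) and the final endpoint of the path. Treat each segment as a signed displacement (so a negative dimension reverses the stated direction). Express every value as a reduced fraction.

Apply edit: d1 := 3
  d4 = d1 + d2*4 + d3*2 = 391/15
  d5 = d1 - 8 = -5
  d6 = d4/3 = 391/45
  d7 = d2/2 = 17/6
  d8 = d4/5 + d7/3 = 2771/450
Walk from origin (0, 0):
  seg 1: down by d7 = 17/6 → (0, -17/6)
  seg 2: left by d2 = 17/3 → (-17/3, -17/6)
  seg 3: left by d6 = 391/45 → (-646/45, -17/6)
  seg 4: up by d1 = 3 → (-646/45, 1/6)
  seg 5: down by d3 = 1/5 → (-646/45, -1/30)
  seg 6: left by d1 = 3 → (-781/45, -1/30)
  seg 7: left by d3 = 1/5 → (-158/9, -1/30)
  seg 8: down by d5 = -5 → (-158/9, 149/30)
  seg 9: down by d6 = 391/45 → (-158/9, -67/18)
  seg 10: right by d8 = 2771/450 → (-5129/450, -67/18)

d4 = 391/15
d5 = -5
d6 = 391/45
d7 = 17/6
d8 = 2771/450
endpoint = (-5129/450, -67/18)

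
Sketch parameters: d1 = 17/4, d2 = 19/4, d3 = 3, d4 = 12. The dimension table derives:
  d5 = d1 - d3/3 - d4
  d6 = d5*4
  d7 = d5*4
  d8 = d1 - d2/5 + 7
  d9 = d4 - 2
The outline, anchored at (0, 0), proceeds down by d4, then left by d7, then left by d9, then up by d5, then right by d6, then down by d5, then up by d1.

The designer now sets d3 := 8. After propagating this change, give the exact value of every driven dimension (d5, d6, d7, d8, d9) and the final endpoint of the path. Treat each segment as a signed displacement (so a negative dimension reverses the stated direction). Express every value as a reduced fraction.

d5 = -125/12
d6 = -125/3
d7 = -125/3
d8 = 103/10
d9 = 10
endpoint = (-10, -31/4)

Apply edit: d3 := 8
  d5 = d1 - d3/3 - d4 = -125/12
  d6 = d5*4 = -125/3
  d7 = d5*4 = -125/3
  d8 = d1 - d2/5 + 7 = 103/10
  d9 = d4 - 2 = 10
Walk from origin (0, 0):
  seg 1: down by d4 = 12 → (0, -12)
  seg 2: left by d7 = -125/3 → (125/3, -12)
  seg 3: left by d9 = 10 → (95/3, -12)
  seg 4: up by d5 = -125/12 → (95/3, -269/12)
  seg 5: right by d6 = -125/3 → (-10, -269/12)
  seg 6: down by d5 = -125/12 → (-10, -12)
  seg 7: up by d1 = 17/4 → (-10, -31/4)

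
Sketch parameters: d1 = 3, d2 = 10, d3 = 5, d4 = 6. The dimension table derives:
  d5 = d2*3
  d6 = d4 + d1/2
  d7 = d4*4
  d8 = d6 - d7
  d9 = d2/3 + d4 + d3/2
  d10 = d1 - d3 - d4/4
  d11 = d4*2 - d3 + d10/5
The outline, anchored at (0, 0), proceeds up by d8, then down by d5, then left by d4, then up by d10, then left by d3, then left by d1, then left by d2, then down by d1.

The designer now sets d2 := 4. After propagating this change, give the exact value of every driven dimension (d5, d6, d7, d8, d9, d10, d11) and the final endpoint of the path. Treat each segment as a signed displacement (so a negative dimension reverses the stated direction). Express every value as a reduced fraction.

d5 = 12
d6 = 15/2
d7 = 24
d8 = -33/2
d9 = 59/6
d10 = -7/2
d11 = 63/10
endpoint = (-18, -35)

Apply edit: d2 := 4
  d5 = d2*3 = 12
  d6 = d4 + d1/2 = 15/2
  d7 = d4*4 = 24
  d8 = d6 - d7 = -33/2
  d9 = d2/3 + d4 + d3/2 = 59/6
  d10 = d1 - d3 - d4/4 = -7/2
  d11 = d4*2 - d3 + d10/5 = 63/10
Walk from origin (0, 0):
  seg 1: up by d8 = -33/2 → (0, -33/2)
  seg 2: down by d5 = 12 → (0, -57/2)
  seg 3: left by d4 = 6 → (-6, -57/2)
  seg 4: up by d10 = -7/2 → (-6, -32)
  seg 5: left by d3 = 5 → (-11, -32)
  seg 6: left by d1 = 3 → (-14, -32)
  seg 7: left by d2 = 4 → (-18, -32)
  seg 8: down by d1 = 3 → (-18, -35)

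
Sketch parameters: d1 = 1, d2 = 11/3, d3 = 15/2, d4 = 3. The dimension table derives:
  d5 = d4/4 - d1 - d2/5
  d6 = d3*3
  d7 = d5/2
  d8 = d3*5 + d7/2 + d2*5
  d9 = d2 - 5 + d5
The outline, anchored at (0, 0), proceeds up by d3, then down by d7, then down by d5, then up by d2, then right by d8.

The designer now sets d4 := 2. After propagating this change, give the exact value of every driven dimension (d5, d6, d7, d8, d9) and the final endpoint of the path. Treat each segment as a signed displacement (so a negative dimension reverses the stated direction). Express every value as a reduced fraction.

Apply edit: d4 := 2
  d5 = d4/4 - d1 - d2/5 = -37/30
  d6 = d3*3 = 45/2
  d7 = d5/2 = -37/60
  d8 = d3*5 + d7/2 + d2*5 = 2221/40
  d9 = d2 - 5 + d5 = -77/30
Walk from origin (0, 0):
  seg 1: up by d3 = 15/2 → (0, 15/2)
  seg 2: down by d7 = -37/60 → (0, 487/60)
  seg 3: down by d5 = -37/30 → (0, 187/20)
  seg 4: up by d2 = 11/3 → (0, 781/60)
  seg 5: right by d8 = 2221/40 → (2221/40, 781/60)

d5 = -37/30
d6 = 45/2
d7 = -37/60
d8 = 2221/40
d9 = -77/30
endpoint = (2221/40, 781/60)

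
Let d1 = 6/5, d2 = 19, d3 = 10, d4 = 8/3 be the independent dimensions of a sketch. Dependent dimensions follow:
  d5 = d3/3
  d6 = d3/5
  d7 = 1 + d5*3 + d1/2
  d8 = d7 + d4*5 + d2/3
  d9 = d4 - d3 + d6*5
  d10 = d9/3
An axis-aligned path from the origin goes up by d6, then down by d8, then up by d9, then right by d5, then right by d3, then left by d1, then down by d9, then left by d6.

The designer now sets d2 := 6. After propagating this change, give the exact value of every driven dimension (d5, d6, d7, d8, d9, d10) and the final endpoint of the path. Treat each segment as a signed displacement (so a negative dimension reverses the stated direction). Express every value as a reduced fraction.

d5 = 10/3
d6 = 2
d7 = 58/5
d8 = 404/15
d9 = 8/3
d10 = 8/9
endpoint = (152/15, -374/15)

Apply edit: d2 := 6
  d5 = d3/3 = 10/3
  d6 = d3/5 = 2
  d7 = 1 + d5*3 + d1/2 = 58/5
  d8 = d7 + d4*5 + d2/3 = 404/15
  d9 = d4 - d3 + d6*5 = 8/3
  d10 = d9/3 = 8/9
Walk from origin (0, 0):
  seg 1: up by d6 = 2 → (0, 2)
  seg 2: down by d8 = 404/15 → (0, -374/15)
  seg 3: up by d9 = 8/3 → (0, -334/15)
  seg 4: right by d5 = 10/3 → (10/3, -334/15)
  seg 5: right by d3 = 10 → (40/3, -334/15)
  seg 6: left by d1 = 6/5 → (182/15, -334/15)
  seg 7: down by d9 = 8/3 → (182/15, -374/15)
  seg 8: left by d6 = 2 → (152/15, -374/15)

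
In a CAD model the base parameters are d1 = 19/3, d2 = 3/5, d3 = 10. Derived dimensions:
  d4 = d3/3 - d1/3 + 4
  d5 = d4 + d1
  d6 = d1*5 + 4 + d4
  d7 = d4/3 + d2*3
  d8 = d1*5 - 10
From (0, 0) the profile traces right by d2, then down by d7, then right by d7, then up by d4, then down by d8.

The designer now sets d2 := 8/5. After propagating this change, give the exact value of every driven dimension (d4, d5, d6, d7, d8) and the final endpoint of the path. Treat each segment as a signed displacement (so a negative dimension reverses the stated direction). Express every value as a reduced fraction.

d4 = 47/9
d5 = 104/9
d6 = 368/9
d7 = 883/135
d8 = 65/3
endpoint = (1099/135, -3103/135)

Apply edit: d2 := 8/5
  d4 = d3/3 - d1/3 + 4 = 47/9
  d5 = d4 + d1 = 104/9
  d6 = d1*5 + 4 + d4 = 368/9
  d7 = d4/3 + d2*3 = 883/135
  d8 = d1*5 - 10 = 65/3
Walk from origin (0, 0):
  seg 1: right by d2 = 8/5 → (8/5, 0)
  seg 2: down by d7 = 883/135 → (8/5, -883/135)
  seg 3: right by d7 = 883/135 → (1099/135, -883/135)
  seg 4: up by d4 = 47/9 → (1099/135, -178/135)
  seg 5: down by d8 = 65/3 → (1099/135, -3103/135)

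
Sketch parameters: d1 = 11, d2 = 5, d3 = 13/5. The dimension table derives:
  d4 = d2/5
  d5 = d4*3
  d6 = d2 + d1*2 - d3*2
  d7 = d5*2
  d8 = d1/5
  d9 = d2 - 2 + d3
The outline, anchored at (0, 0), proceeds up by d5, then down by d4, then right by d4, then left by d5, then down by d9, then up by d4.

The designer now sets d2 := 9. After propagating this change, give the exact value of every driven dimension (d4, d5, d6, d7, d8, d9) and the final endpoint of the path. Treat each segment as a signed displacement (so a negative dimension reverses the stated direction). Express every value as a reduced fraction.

Apply edit: d2 := 9
  d4 = d2/5 = 9/5
  d5 = d4*3 = 27/5
  d6 = d2 + d1*2 - d3*2 = 129/5
  d7 = d5*2 = 54/5
  d8 = d1/5 = 11/5
  d9 = d2 - 2 + d3 = 48/5
Walk from origin (0, 0):
  seg 1: up by d5 = 27/5 → (0, 27/5)
  seg 2: down by d4 = 9/5 → (0, 18/5)
  seg 3: right by d4 = 9/5 → (9/5, 18/5)
  seg 4: left by d5 = 27/5 → (-18/5, 18/5)
  seg 5: down by d9 = 48/5 → (-18/5, -6)
  seg 6: up by d4 = 9/5 → (-18/5, -21/5)

d4 = 9/5
d5 = 27/5
d6 = 129/5
d7 = 54/5
d8 = 11/5
d9 = 48/5
endpoint = (-18/5, -21/5)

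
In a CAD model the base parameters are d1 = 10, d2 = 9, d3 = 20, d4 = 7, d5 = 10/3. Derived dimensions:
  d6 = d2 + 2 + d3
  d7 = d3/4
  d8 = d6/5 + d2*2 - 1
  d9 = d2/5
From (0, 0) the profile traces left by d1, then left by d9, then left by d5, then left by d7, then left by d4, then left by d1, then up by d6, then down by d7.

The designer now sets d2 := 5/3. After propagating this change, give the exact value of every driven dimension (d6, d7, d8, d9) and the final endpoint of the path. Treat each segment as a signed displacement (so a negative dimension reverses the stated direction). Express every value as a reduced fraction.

d6 = 71/3
d7 = 5
d8 = 106/15
d9 = 1/3
endpoint = (-107/3, 56/3)

Apply edit: d2 := 5/3
  d6 = d2 + 2 + d3 = 71/3
  d7 = d3/4 = 5
  d8 = d6/5 + d2*2 - 1 = 106/15
  d9 = d2/5 = 1/3
Walk from origin (0, 0):
  seg 1: left by d1 = 10 → (-10, 0)
  seg 2: left by d9 = 1/3 → (-31/3, 0)
  seg 3: left by d5 = 10/3 → (-41/3, 0)
  seg 4: left by d7 = 5 → (-56/3, 0)
  seg 5: left by d4 = 7 → (-77/3, 0)
  seg 6: left by d1 = 10 → (-107/3, 0)
  seg 7: up by d6 = 71/3 → (-107/3, 71/3)
  seg 8: down by d7 = 5 → (-107/3, 56/3)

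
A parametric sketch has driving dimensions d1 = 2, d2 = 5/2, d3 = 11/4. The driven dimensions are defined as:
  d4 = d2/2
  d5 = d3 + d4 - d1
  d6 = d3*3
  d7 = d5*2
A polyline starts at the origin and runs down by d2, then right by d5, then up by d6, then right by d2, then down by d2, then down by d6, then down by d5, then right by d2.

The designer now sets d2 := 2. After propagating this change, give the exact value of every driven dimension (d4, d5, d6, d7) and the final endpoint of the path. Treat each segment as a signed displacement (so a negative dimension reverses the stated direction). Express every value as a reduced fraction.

d4 = 1
d5 = 7/4
d6 = 33/4
d7 = 7/2
endpoint = (23/4, -23/4)

Apply edit: d2 := 2
  d4 = d2/2 = 1
  d5 = d3 + d4 - d1 = 7/4
  d6 = d3*3 = 33/4
  d7 = d5*2 = 7/2
Walk from origin (0, 0):
  seg 1: down by d2 = 2 → (0, -2)
  seg 2: right by d5 = 7/4 → (7/4, -2)
  seg 3: up by d6 = 33/4 → (7/4, 25/4)
  seg 4: right by d2 = 2 → (15/4, 25/4)
  seg 5: down by d2 = 2 → (15/4, 17/4)
  seg 6: down by d6 = 33/4 → (15/4, -4)
  seg 7: down by d5 = 7/4 → (15/4, -23/4)
  seg 8: right by d2 = 2 → (23/4, -23/4)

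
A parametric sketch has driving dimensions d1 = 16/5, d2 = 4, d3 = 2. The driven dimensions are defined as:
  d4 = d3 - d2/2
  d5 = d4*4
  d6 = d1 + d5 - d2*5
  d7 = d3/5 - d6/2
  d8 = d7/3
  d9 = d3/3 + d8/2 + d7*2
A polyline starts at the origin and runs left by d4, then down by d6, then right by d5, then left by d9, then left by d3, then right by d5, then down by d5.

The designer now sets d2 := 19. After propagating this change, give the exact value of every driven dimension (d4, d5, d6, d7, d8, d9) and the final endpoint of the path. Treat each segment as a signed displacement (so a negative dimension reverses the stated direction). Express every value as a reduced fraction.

Apply edit: d2 := 19
  d4 = d3 - d2/2 = -15/2
  d5 = d4*4 = -30
  d6 = d1 + d5 - d2*5 = -609/5
  d7 = d3/5 - d6/2 = 613/10
  d8 = d7/3 = 613/30
  d9 = d3/3 + d8/2 + d7*2 = 8009/60
Walk from origin (0, 0):
  seg 1: left by d4 = -15/2 → (15/2, 0)
  seg 2: down by d6 = -609/5 → (15/2, 609/5)
  seg 3: right by d5 = -30 → (-45/2, 609/5)
  seg 4: left by d9 = 8009/60 → (-9359/60, 609/5)
  seg 5: left by d3 = 2 → (-9479/60, 609/5)
  seg 6: right by d5 = -30 → (-11279/60, 609/5)
  seg 7: down by d5 = -30 → (-11279/60, 759/5)

d4 = -15/2
d5 = -30
d6 = -609/5
d7 = 613/10
d8 = 613/30
d9 = 8009/60
endpoint = (-11279/60, 759/5)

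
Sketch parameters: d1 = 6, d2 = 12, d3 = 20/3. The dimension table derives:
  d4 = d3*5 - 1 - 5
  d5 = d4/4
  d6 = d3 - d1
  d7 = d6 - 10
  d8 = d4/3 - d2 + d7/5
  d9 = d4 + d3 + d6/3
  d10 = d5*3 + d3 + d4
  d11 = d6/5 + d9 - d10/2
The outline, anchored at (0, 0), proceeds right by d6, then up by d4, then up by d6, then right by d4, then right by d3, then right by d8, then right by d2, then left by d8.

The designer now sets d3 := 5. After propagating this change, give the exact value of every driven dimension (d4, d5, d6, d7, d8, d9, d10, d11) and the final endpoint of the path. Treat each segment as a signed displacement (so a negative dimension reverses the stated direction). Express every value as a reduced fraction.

Apply edit: d3 := 5
  d4 = d3*5 - 1 - 5 = 19
  d5 = d4/4 = 19/4
  d6 = d3 - d1 = -1
  d7 = d6 - 10 = -11
  d8 = d4/3 - d2 + d7/5 = -118/15
  d9 = d4 + d3 + d6/3 = 71/3
  d10 = d5*3 + d3 + d4 = 153/4
  d11 = d6/5 + d9 - d10/2 = 521/120
Walk from origin (0, 0):
  seg 1: right by d6 = -1 → (-1, 0)
  seg 2: up by d4 = 19 → (-1, 19)
  seg 3: up by d6 = -1 → (-1, 18)
  seg 4: right by d4 = 19 → (18, 18)
  seg 5: right by d3 = 5 → (23, 18)
  seg 6: right by d8 = -118/15 → (227/15, 18)
  seg 7: right by d2 = 12 → (407/15, 18)
  seg 8: left by d8 = -118/15 → (35, 18)

d4 = 19
d5 = 19/4
d6 = -1
d7 = -11
d8 = -118/15
d9 = 71/3
d10 = 153/4
d11 = 521/120
endpoint = (35, 18)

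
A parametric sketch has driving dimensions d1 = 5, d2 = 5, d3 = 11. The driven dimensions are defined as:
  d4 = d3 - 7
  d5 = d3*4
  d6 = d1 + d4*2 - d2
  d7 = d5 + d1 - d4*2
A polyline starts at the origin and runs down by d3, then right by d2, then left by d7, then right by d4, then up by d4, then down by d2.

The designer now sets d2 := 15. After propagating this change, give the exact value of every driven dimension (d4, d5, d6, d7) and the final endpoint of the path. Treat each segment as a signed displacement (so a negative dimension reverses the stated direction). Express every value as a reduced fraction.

d4 = 4
d5 = 44
d6 = -2
d7 = 41
endpoint = (-22, -22)

Apply edit: d2 := 15
  d4 = d3 - 7 = 4
  d5 = d3*4 = 44
  d6 = d1 + d4*2 - d2 = -2
  d7 = d5 + d1 - d4*2 = 41
Walk from origin (0, 0):
  seg 1: down by d3 = 11 → (0, -11)
  seg 2: right by d2 = 15 → (15, -11)
  seg 3: left by d7 = 41 → (-26, -11)
  seg 4: right by d4 = 4 → (-22, -11)
  seg 5: up by d4 = 4 → (-22, -7)
  seg 6: down by d2 = 15 → (-22, -22)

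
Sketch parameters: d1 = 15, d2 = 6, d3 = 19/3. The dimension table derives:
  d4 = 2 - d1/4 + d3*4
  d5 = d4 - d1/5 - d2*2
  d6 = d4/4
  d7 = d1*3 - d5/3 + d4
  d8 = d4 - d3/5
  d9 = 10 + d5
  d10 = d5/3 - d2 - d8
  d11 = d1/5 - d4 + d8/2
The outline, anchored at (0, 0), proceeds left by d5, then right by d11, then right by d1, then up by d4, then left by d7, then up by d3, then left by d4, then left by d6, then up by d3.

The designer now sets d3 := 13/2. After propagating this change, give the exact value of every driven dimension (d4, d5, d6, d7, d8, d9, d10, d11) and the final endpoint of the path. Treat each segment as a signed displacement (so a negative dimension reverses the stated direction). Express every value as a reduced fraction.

Apply edit: d3 := 13/2
  d4 = 2 - d1/4 + d3*4 = 97/4
  d5 = d4 - d1/5 - d2*2 = 37/4
  d6 = d4/4 = 97/16
  d7 = d1*3 - d5/3 + d4 = 397/6
  d8 = d4 - d3/5 = 459/20
  d9 = 10 + d5 = 77/4
  d10 = d5/3 - d2 - d8 = -388/15
  d11 = d1/5 - d4 + d8/2 = -391/40
Walk from origin (0, 0):
  seg 1: left by d5 = 37/4 → (-37/4, 0)
  seg 2: right by d11 = -391/40 → (-761/40, 0)
  seg 3: right by d1 = 15 → (-161/40, 0)
  seg 4: up by d4 = 97/4 → (-161/40, 97/4)
  seg 5: left by d7 = 397/6 → (-8423/120, 97/4)
  seg 6: up by d3 = 13/2 → (-8423/120, 123/4)
  seg 7: left by d4 = 97/4 → (-11333/120, 123/4)
  seg 8: left by d6 = 97/16 → (-24121/240, 123/4)
  seg 9: up by d3 = 13/2 → (-24121/240, 149/4)

d4 = 97/4
d5 = 37/4
d6 = 97/16
d7 = 397/6
d8 = 459/20
d9 = 77/4
d10 = -388/15
d11 = -391/40
endpoint = (-24121/240, 149/4)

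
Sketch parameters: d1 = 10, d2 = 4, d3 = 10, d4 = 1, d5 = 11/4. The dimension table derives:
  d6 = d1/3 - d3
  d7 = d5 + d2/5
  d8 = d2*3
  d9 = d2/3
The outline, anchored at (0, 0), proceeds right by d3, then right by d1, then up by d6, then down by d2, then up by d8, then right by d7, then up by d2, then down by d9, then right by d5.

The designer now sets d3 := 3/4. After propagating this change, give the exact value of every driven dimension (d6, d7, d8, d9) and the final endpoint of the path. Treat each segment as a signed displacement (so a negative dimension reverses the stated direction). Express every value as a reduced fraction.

Apply edit: d3 := 3/4
  d6 = d1/3 - d3 = 31/12
  d7 = d5 + d2/5 = 71/20
  d8 = d2*3 = 12
  d9 = d2/3 = 4/3
Walk from origin (0, 0):
  seg 1: right by d3 = 3/4 → (3/4, 0)
  seg 2: right by d1 = 10 → (43/4, 0)
  seg 3: up by d6 = 31/12 → (43/4, 31/12)
  seg 4: down by d2 = 4 → (43/4, -17/12)
  seg 5: up by d8 = 12 → (43/4, 127/12)
  seg 6: right by d7 = 71/20 → (143/10, 127/12)
  seg 7: up by d2 = 4 → (143/10, 175/12)
  seg 8: down by d9 = 4/3 → (143/10, 53/4)
  seg 9: right by d5 = 11/4 → (341/20, 53/4)

d6 = 31/12
d7 = 71/20
d8 = 12
d9 = 4/3
endpoint = (341/20, 53/4)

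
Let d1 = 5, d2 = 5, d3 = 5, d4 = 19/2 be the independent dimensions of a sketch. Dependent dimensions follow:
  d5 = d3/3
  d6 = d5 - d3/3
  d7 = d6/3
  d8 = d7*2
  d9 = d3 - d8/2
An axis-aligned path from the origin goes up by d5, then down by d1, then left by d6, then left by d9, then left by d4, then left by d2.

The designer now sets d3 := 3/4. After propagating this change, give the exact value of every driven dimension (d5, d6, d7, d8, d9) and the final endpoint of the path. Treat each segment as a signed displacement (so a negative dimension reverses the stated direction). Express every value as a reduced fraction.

d5 = 1/4
d6 = 0
d7 = 0
d8 = 0
d9 = 3/4
endpoint = (-61/4, -19/4)

Apply edit: d3 := 3/4
  d5 = d3/3 = 1/4
  d6 = d5 - d3/3 = 0
  d7 = d6/3 = 0
  d8 = d7*2 = 0
  d9 = d3 - d8/2 = 3/4
Walk from origin (0, 0):
  seg 1: up by d5 = 1/4 → (0, 1/4)
  seg 2: down by d1 = 5 → (0, -19/4)
  seg 3: left by d6 = 0 → (0, -19/4)
  seg 4: left by d9 = 3/4 → (-3/4, -19/4)
  seg 5: left by d4 = 19/2 → (-41/4, -19/4)
  seg 6: left by d2 = 5 → (-61/4, -19/4)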